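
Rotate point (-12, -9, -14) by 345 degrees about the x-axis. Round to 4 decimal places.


x' = -12
y' = -9*cos(345) - -14*sin(345) = -12.3168
z' = -9*sin(345) + -14*cos(345) = -11.1936

(-12, -12.3168, -11.1936)


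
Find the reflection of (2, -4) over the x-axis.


Reflection across x-axis: (x, y) -> (x, -y)
(2, -4) -> (2, 4)

(2, 4)


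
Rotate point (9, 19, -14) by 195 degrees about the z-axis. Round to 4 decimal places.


x' = 9*cos(195) - 19*sin(195) = -3.7758
y' = 9*sin(195) + 19*cos(195) = -20.682
z' = -14

(-3.7758, -20.682, -14)


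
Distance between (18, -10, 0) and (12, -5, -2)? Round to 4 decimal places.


d = sqrt((12-18)^2 + (-5--10)^2 + (-2-0)^2) = 8.0623

8.0623


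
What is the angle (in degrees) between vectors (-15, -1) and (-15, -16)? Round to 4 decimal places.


dot = -15*-15 + -1*-16 = 241
|u| = 15.0333, |v| = 21.9317
cos(angle) = 0.731
angle = 43.0335 degrees

43.0335 degrees


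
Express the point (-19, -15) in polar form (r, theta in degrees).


r = sqrt((-19)^2 + (-15)^2) = 24.2074
theta = atan2(-15, -19) = 218.2902 degrees

r = 24.2074, theta = 218.2902 degrees


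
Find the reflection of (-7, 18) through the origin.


Reflection through origin: (x, y) -> (-x, -y)
(-7, 18) -> (7, -18)

(7, -18)


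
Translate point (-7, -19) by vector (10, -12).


Translation: (x+dx, y+dy) = (-7+10, -19+-12) = (3, -31)

(3, -31)


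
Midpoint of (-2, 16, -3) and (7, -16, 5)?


Midpoint = ((-2+7)/2, (16+-16)/2, (-3+5)/2) = (2.5, 0, 1)

(2.5, 0, 1)


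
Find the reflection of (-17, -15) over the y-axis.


Reflection across y-axis: (x, y) -> (-x, y)
(-17, -15) -> (17, -15)

(17, -15)


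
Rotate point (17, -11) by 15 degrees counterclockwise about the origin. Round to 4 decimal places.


x' = 17*cos(15) - -11*sin(15) = 19.2677
y' = 17*sin(15) + -11*cos(15) = -6.2253

(19.2677, -6.2253)


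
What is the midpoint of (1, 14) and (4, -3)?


Midpoint = ((1+4)/2, (14+-3)/2) = (2.5, 5.5)

(2.5, 5.5)


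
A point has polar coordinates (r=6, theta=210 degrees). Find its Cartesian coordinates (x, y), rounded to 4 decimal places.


x = 6 * cos(210) = -5.1962
y = 6 * sin(210) = -3

(-5.1962, -3)


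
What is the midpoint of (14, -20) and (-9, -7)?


Midpoint = ((14+-9)/2, (-20+-7)/2) = (2.5, -13.5)

(2.5, -13.5)


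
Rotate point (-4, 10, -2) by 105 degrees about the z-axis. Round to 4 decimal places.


x' = -4*cos(105) - 10*sin(105) = -8.624
y' = -4*sin(105) + 10*cos(105) = -6.4519
z' = -2

(-8.624, -6.4519, -2)


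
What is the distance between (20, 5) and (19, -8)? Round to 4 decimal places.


d = sqrt((19-20)^2 + (-8-5)^2) = 13.0384

13.0384


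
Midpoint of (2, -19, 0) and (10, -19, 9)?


Midpoint = ((2+10)/2, (-19+-19)/2, (0+9)/2) = (6, -19, 4.5)

(6, -19, 4.5)


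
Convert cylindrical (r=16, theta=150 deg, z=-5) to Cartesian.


x = 16 * cos(150) = -13.8564
y = 16 * sin(150) = 8
z = -5

(-13.8564, 8, -5)


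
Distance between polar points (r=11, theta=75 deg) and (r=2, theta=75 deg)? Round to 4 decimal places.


d = sqrt(r1^2 + r2^2 - 2*r1*r2*cos(t2-t1))
d = sqrt(11^2 + 2^2 - 2*11*2*cos(75-75)) = 9

9


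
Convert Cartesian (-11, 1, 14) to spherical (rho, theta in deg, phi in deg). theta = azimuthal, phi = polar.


rho = sqrt((-11)^2 + 1^2 + 14^2) = 17.8326
theta = atan2(1, -11) = 174.8056 deg
phi = acos(14/17.8326) = 38.2718 deg

rho = 17.8326, theta = 174.8056 deg, phi = 38.2718 deg


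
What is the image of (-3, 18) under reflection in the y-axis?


Reflection across y-axis: (x, y) -> (-x, y)
(-3, 18) -> (3, 18)

(3, 18)


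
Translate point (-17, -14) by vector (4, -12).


Translation: (x+dx, y+dy) = (-17+4, -14+-12) = (-13, -26)

(-13, -26)


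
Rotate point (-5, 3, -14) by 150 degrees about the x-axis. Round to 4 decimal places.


x' = -5
y' = 3*cos(150) - -14*sin(150) = 4.4019
z' = 3*sin(150) + -14*cos(150) = 13.6244

(-5, 4.4019, 13.6244)


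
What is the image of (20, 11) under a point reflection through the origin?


Reflection through origin: (x, y) -> (-x, -y)
(20, 11) -> (-20, -11)

(-20, -11)


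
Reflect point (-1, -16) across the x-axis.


Reflection across x-axis: (x, y) -> (x, -y)
(-1, -16) -> (-1, 16)

(-1, 16)


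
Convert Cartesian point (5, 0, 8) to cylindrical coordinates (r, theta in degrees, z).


r = sqrt(5^2 + 0^2) = 5
theta = atan2(0, 5) = 0 deg
z = 8

r = 5, theta = 0 deg, z = 8


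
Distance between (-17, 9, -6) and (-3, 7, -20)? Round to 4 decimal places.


d = sqrt((-3--17)^2 + (7-9)^2 + (-20--6)^2) = 19.8997

19.8997


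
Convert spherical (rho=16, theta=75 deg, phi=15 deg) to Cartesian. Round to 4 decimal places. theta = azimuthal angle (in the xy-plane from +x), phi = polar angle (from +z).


x = 16 * sin(15) * cos(75) = 1.0718
y = 16 * sin(15) * sin(75) = 4
z = 16 * cos(15) = 15.4548

(1.0718, 4, 15.4548)


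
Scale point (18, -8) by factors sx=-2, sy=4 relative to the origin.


Scaling: (x*sx, y*sy) = (18*-2, -8*4) = (-36, -32)

(-36, -32)


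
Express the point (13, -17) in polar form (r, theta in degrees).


r = sqrt(13^2 + (-17)^2) = 21.4009
theta = atan2(-17, 13) = 307.4054 degrees

r = 21.4009, theta = 307.4054 degrees


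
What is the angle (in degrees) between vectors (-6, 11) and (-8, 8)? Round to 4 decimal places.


dot = -6*-8 + 11*8 = 136
|u| = 12.53, |v| = 11.3137
cos(angle) = 0.9594
angle = 16.3895 degrees

16.3895 degrees


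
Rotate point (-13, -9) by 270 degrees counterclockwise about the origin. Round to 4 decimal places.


x' = -13*cos(270) - -9*sin(270) = -9
y' = -13*sin(270) + -9*cos(270) = 13

(-9, 13)


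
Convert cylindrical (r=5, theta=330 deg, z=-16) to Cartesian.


x = 5 * cos(330) = 4.3301
y = 5 * sin(330) = -2.5
z = -16

(4.3301, -2.5, -16)


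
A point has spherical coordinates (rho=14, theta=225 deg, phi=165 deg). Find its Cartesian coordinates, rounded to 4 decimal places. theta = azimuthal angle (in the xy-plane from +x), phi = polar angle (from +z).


x = 14 * sin(165) * cos(225) = -2.5622
y = 14 * sin(165) * sin(225) = -2.5622
z = 14 * cos(165) = -13.523

(-2.5622, -2.5622, -13.523)


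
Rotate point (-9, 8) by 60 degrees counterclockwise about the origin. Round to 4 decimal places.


x' = -9*cos(60) - 8*sin(60) = -11.4282
y' = -9*sin(60) + 8*cos(60) = -3.7942

(-11.4282, -3.7942)


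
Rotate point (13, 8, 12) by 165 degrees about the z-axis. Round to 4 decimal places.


x' = 13*cos(165) - 8*sin(165) = -14.6276
y' = 13*sin(165) + 8*cos(165) = -4.3628
z' = 12

(-14.6276, -4.3628, 12)


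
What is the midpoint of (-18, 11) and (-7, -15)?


Midpoint = ((-18+-7)/2, (11+-15)/2) = (-12.5, -2)

(-12.5, -2)


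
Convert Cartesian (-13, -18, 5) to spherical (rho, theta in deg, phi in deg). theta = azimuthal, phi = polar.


rho = sqrt((-13)^2 + (-18)^2 + 5^2) = 22.7596
theta = atan2(-18, -13) = 234.1623 deg
phi = acos(5/22.7596) = 77.3093 deg

rho = 22.7596, theta = 234.1623 deg, phi = 77.3093 deg


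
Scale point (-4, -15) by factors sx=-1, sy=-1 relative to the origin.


Scaling: (x*sx, y*sy) = (-4*-1, -15*-1) = (4, 15)

(4, 15)


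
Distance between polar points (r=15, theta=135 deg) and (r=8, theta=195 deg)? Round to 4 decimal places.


d = sqrt(r1^2 + r2^2 - 2*r1*r2*cos(t2-t1))
d = sqrt(15^2 + 8^2 - 2*15*8*cos(195-135)) = 13

13


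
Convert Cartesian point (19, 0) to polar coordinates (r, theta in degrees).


r = sqrt(19^2 + 0^2) = 19
theta = atan2(0, 19) = 0 degrees

r = 19, theta = 0 degrees


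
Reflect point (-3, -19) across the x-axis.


Reflection across x-axis: (x, y) -> (x, -y)
(-3, -19) -> (-3, 19)

(-3, 19)


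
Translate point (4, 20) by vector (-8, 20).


Translation: (x+dx, y+dy) = (4+-8, 20+20) = (-4, 40)

(-4, 40)


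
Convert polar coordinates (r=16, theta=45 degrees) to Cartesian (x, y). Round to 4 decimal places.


x = 16 * cos(45) = 11.3137
y = 16 * sin(45) = 11.3137

(11.3137, 11.3137)


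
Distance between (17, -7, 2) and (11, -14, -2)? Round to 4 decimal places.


d = sqrt((11-17)^2 + (-14--7)^2 + (-2-2)^2) = 10.0499

10.0499


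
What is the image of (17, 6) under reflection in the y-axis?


Reflection across y-axis: (x, y) -> (-x, y)
(17, 6) -> (-17, 6)

(-17, 6)


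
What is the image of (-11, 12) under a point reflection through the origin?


Reflection through origin: (x, y) -> (-x, -y)
(-11, 12) -> (11, -12)

(11, -12)


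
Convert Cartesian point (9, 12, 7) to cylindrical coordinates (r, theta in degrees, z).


r = sqrt(9^2 + 12^2) = 15
theta = atan2(12, 9) = 53.1301 deg
z = 7

r = 15, theta = 53.1301 deg, z = 7


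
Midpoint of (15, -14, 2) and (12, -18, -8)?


Midpoint = ((15+12)/2, (-14+-18)/2, (2+-8)/2) = (13.5, -16, -3)

(13.5, -16, -3)


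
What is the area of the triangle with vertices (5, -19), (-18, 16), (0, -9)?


Area = |x1(y2-y3) + x2(y3-y1) + x3(y1-y2)| / 2
= |5*(16--9) + -18*(-9--19) + 0*(-19-16)| / 2
= 27.5

27.5


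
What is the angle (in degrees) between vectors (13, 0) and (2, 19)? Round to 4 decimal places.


dot = 13*2 + 0*19 = 26
|u| = 13, |v| = 19.105
cos(angle) = 0.1047
angle = 83.991 degrees

83.991 degrees


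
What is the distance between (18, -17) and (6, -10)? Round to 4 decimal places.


d = sqrt((6-18)^2 + (-10--17)^2) = 13.8924

13.8924


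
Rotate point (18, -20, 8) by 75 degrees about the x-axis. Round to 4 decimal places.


x' = 18
y' = -20*cos(75) - 8*sin(75) = -12.9038
z' = -20*sin(75) + 8*cos(75) = -17.248

(18, -12.9038, -17.248)


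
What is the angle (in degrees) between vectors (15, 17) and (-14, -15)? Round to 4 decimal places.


dot = 15*-14 + 17*-15 = -465
|u| = 22.6716, |v| = 20.5183
cos(angle) = -0.9996
angle = 178.3986 degrees

178.3986 degrees


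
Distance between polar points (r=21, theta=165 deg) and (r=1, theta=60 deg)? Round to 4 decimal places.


d = sqrt(r1^2 + r2^2 - 2*r1*r2*cos(t2-t1))
d = sqrt(21^2 + 1^2 - 2*21*1*cos(60-165)) = 21.2808

21.2808


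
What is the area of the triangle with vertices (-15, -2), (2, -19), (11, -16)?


Area = |x1(y2-y3) + x2(y3-y1) + x3(y1-y2)| / 2
= |-15*(-19--16) + 2*(-16--2) + 11*(-2--19)| / 2
= 102

102


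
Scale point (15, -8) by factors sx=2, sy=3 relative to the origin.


Scaling: (x*sx, y*sy) = (15*2, -8*3) = (30, -24)

(30, -24)


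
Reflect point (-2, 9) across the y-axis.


Reflection across y-axis: (x, y) -> (-x, y)
(-2, 9) -> (2, 9)

(2, 9)


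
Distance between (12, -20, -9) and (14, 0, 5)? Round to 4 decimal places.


d = sqrt((14-12)^2 + (0--20)^2 + (5--9)^2) = 24.4949

24.4949


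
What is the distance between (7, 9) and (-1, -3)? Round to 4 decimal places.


d = sqrt((-1-7)^2 + (-3-9)^2) = 14.4222

14.4222


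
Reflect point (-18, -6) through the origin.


Reflection through origin: (x, y) -> (-x, -y)
(-18, -6) -> (18, 6)

(18, 6)


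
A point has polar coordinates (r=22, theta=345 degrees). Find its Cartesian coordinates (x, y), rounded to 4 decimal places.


x = 22 * cos(345) = 21.2504
y = 22 * sin(345) = -5.694

(21.2504, -5.694)


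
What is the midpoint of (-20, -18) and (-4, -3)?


Midpoint = ((-20+-4)/2, (-18+-3)/2) = (-12, -10.5)

(-12, -10.5)


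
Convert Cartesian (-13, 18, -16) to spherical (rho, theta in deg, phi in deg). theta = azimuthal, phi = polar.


rho = sqrt((-13)^2 + 18^2 + (-16)^2) = 27.3679
theta = atan2(18, -13) = 125.8377 deg
phi = acos(-16/27.3679) = 125.7767 deg

rho = 27.3679, theta = 125.8377 deg, phi = 125.7767 deg


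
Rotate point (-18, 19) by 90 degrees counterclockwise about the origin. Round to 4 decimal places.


x' = -18*cos(90) - 19*sin(90) = -19
y' = -18*sin(90) + 19*cos(90) = -18

(-19, -18)


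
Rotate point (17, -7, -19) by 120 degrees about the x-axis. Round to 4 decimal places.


x' = 17
y' = -7*cos(120) - -19*sin(120) = 19.9545
z' = -7*sin(120) + -19*cos(120) = 3.4378

(17, 19.9545, 3.4378)


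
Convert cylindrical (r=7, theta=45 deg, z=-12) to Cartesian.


x = 7 * cos(45) = 4.9497
y = 7 * sin(45) = 4.9497
z = -12

(4.9497, 4.9497, -12)


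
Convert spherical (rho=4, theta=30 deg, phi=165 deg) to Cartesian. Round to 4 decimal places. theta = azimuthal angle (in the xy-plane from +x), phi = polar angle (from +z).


x = 4 * sin(165) * cos(30) = 0.8966
y = 4 * sin(165) * sin(30) = 0.5176
z = 4 * cos(165) = -3.8637

(0.8966, 0.5176, -3.8637)


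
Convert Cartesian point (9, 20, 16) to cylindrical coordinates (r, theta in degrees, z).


r = sqrt(9^2 + 20^2) = 21.9317
theta = atan2(20, 9) = 65.7723 deg
z = 16

r = 21.9317, theta = 65.7723 deg, z = 16


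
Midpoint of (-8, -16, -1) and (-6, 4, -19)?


Midpoint = ((-8+-6)/2, (-16+4)/2, (-1+-19)/2) = (-7, -6, -10)

(-7, -6, -10)


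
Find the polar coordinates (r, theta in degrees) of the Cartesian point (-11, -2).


r = sqrt((-11)^2 + (-2)^2) = 11.1803
theta = atan2(-2, -11) = 190.3048 degrees

r = 11.1803, theta = 190.3048 degrees


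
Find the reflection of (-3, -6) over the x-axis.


Reflection across x-axis: (x, y) -> (x, -y)
(-3, -6) -> (-3, 6)

(-3, 6)


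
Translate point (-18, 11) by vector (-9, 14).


Translation: (x+dx, y+dy) = (-18+-9, 11+14) = (-27, 25)

(-27, 25)


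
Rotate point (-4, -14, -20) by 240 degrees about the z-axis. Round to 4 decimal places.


x' = -4*cos(240) - -14*sin(240) = -10.1244
y' = -4*sin(240) + -14*cos(240) = 10.4641
z' = -20

(-10.1244, 10.4641, -20)


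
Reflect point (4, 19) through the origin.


Reflection through origin: (x, y) -> (-x, -y)
(4, 19) -> (-4, -19)

(-4, -19)


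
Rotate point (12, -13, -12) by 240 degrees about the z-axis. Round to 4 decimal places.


x' = 12*cos(240) - -13*sin(240) = -17.2583
y' = 12*sin(240) + -13*cos(240) = -3.8923
z' = -12

(-17.2583, -3.8923, -12)


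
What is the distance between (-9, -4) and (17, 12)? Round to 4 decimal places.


d = sqrt((17--9)^2 + (12--4)^2) = 30.5287

30.5287


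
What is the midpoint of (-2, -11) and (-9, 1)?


Midpoint = ((-2+-9)/2, (-11+1)/2) = (-5.5, -5)

(-5.5, -5)


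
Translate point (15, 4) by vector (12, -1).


Translation: (x+dx, y+dy) = (15+12, 4+-1) = (27, 3)

(27, 3)


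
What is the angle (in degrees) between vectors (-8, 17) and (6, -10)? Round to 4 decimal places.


dot = -8*6 + 17*-10 = -218
|u| = 18.7883, |v| = 11.6619
cos(angle) = -0.9949
angle = 174.2374 degrees

174.2374 degrees


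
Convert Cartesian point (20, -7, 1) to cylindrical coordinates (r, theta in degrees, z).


r = sqrt(20^2 + (-7)^2) = 21.1896
theta = atan2(-7, 20) = 340.71 deg
z = 1

r = 21.1896, theta = 340.71 deg, z = 1


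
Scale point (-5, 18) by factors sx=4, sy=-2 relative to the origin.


Scaling: (x*sx, y*sy) = (-5*4, 18*-2) = (-20, -36)

(-20, -36)


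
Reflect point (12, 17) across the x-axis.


Reflection across x-axis: (x, y) -> (x, -y)
(12, 17) -> (12, -17)

(12, -17)


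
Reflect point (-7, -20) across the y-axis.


Reflection across y-axis: (x, y) -> (-x, y)
(-7, -20) -> (7, -20)

(7, -20)


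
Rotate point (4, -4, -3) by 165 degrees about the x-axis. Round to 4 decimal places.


x' = 4
y' = -4*cos(165) - -3*sin(165) = 4.6402
z' = -4*sin(165) + -3*cos(165) = 1.8625

(4, 4.6402, 1.8625)


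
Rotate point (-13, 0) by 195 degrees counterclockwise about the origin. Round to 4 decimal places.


x' = -13*cos(195) - 0*sin(195) = 12.557
y' = -13*sin(195) + 0*cos(195) = 3.3646

(12.557, 3.3646)


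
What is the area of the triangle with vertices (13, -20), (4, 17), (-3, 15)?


Area = |x1(y2-y3) + x2(y3-y1) + x3(y1-y2)| / 2
= |13*(17-15) + 4*(15--20) + -3*(-20-17)| / 2
= 138.5

138.5


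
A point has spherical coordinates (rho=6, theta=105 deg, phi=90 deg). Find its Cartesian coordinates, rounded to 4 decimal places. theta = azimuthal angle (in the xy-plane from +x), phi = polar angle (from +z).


x = 6 * sin(90) * cos(105) = -1.5529
y = 6 * sin(90) * sin(105) = 5.7956
z = 6 * cos(90) = 0

(-1.5529, 5.7956, 0)


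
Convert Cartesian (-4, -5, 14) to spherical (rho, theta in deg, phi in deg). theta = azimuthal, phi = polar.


rho = sqrt((-4)^2 + (-5)^2 + 14^2) = 15.3948
theta = atan2(-5, -4) = 231.3402 deg
phi = acos(14/15.3948) = 24.5777 deg

rho = 15.3948, theta = 231.3402 deg, phi = 24.5777 deg


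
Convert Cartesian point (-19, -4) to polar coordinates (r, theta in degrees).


r = sqrt((-19)^2 + (-4)^2) = 19.4165
theta = atan2(-4, -19) = 191.8887 degrees

r = 19.4165, theta = 191.8887 degrees


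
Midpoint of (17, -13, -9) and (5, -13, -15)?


Midpoint = ((17+5)/2, (-13+-13)/2, (-9+-15)/2) = (11, -13, -12)

(11, -13, -12)


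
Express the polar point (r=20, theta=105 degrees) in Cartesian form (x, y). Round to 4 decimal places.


x = 20 * cos(105) = -5.1764
y = 20 * sin(105) = 19.3185

(-5.1764, 19.3185)


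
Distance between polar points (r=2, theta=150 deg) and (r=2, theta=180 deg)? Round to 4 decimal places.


d = sqrt(r1^2 + r2^2 - 2*r1*r2*cos(t2-t1))
d = sqrt(2^2 + 2^2 - 2*2*2*cos(180-150)) = 1.0353

1.0353


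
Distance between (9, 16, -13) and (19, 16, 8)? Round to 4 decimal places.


d = sqrt((19-9)^2 + (16-16)^2 + (8--13)^2) = 23.2594

23.2594


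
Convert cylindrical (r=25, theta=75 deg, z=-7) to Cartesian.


x = 25 * cos(75) = 6.4705
y = 25 * sin(75) = 24.1481
z = -7

(6.4705, 24.1481, -7)


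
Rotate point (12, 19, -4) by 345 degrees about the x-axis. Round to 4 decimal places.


x' = 12
y' = 19*cos(345) - -4*sin(345) = 17.3173
z' = 19*sin(345) + -4*cos(345) = -8.7813

(12, 17.3173, -8.7813)


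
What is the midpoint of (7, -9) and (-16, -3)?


Midpoint = ((7+-16)/2, (-9+-3)/2) = (-4.5, -6)

(-4.5, -6)


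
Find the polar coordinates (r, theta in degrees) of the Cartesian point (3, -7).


r = sqrt(3^2 + (-7)^2) = 7.6158
theta = atan2(-7, 3) = 293.1986 degrees

r = 7.6158, theta = 293.1986 degrees


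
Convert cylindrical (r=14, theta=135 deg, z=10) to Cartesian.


x = 14 * cos(135) = -9.8995
y = 14 * sin(135) = 9.8995
z = 10

(-9.8995, 9.8995, 10)


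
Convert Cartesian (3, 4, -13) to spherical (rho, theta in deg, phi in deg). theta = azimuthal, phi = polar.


rho = sqrt(3^2 + 4^2 + (-13)^2) = 13.9284
theta = atan2(4, 3) = 53.1301 deg
phi = acos(-13/13.9284) = 158.9625 deg

rho = 13.9284, theta = 53.1301 deg, phi = 158.9625 deg


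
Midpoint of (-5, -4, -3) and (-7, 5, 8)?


Midpoint = ((-5+-7)/2, (-4+5)/2, (-3+8)/2) = (-6, 0.5, 2.5)

(-6, 0.5, 2.5)


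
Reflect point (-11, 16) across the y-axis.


Reflection across y-axis: (x, y) -> (-x, y)
(-11, 16) -> (11, 16)

(11, 16)


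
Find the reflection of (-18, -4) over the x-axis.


Reflection across x-axis: (x, y) -> (x, -y)
(-18, -4) -> (-18, 4)

(-18, 4)


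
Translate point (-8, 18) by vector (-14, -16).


Translation: (x+dx, y+dy) = (-8+-14, 18+-16) = (-22, 2)

(-22, 2)


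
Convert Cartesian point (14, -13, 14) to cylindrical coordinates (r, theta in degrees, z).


r = sqrt(14^2 + (-13)^2) = 19.105
theta = atan2(-13, 14) = 317.1211 deg
z = 14

r = 19.105, theta = 317.1211 deg, z = 14


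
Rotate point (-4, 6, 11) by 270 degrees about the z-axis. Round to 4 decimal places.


x' = -4*cos(270) - 6*sin(270) = 6
y' = -4*sin(270) + 6*cos(270) = 4
z' = 11

(6, 4, 11)


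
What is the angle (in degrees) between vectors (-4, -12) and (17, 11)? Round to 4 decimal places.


dot = -4*17 + -12*11 = -200
|u| = 12.6491, |v| = 20.2485
cos(angle) = -0.7809
angle = 141.3402 degrees

141.3402 degrees


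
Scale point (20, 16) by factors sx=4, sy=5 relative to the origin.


Scaling: (x*sx, y*sy) = (20*4, 16*5) = (80, 80)

(80, 80)


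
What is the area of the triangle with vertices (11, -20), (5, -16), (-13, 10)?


Area = |x1(y2-y3) + x2(y3-y1) + x3(y1-y2)| / 2
= |11*(-16-10) + 5*(10--20) + -13*(-20--16)| / 2
= 42

42


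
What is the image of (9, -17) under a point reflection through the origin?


Reflection through origin: (x, y) -> (-x, -y)
(9, -17) -> (-9, 17)

(-9, 17)


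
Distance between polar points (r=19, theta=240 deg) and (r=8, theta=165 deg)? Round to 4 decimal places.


d = sqrt(r1^2 + r2^2 - 2*r1*r2*cos(t2-t1))
d = sqrt(19^2 + 8^2 - 2*19*8*cos(165-240)) = 18.6096

18.6096


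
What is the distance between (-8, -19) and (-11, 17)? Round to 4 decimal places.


d = sqrt((-11--8)^2 + (17--19)^2) = 36.1248

36.1248


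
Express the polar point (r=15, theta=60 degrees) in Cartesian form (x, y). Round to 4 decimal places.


x = 15 * cos(60) = 7.5
y = 15 * sin(60) = 12.9904

(7.5, 12.9904)


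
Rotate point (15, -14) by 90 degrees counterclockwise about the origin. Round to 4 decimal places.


x' = 15*cos(90) - -14*sin(90) = 14
y' = 15*sin(90) + -14*cos(90) = 15

(14, 15)


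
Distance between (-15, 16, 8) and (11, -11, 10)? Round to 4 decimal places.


d = sqrt((11--15)^2 + (-11-16)^2 + (10-8)^2) = 37.5366

37.5366


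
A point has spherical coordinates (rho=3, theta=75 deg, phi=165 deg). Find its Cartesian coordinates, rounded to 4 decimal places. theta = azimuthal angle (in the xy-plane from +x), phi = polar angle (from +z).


x = 3 * sin(165) * cos(75) = 0.201
y = 3 * sin(165) * sin(75) = 0.75
z = 3 * cos(165) = -2.8978

(0.201, 0.75, -2.8978)


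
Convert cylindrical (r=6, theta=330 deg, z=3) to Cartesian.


x = 6 * cos(330) = 5.1962
y = 6 * sin(330) = -3
z = 3

(5.1962, -3, 3)


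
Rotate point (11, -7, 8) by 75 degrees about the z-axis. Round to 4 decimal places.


x' = 11*cos(75) - -7*sin(75) = 9.6085
y' = 11*sin(75) + -7*cos(75) = 8.8135
z' = 8

(9.6085, 8.8135, 8)


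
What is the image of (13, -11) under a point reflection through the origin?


Reflection through origin: (x, y) -> (-x, -y)
(13, -11) -> (-13, 11)

(-13, 11)


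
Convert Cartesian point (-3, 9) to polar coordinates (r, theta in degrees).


r = sqrt((-3)^2 + 9^2) = 9.4868
theta = atan2(9, -3) = 108.4349 degrees

r = 9.4868, theta = 108.4349 degrees


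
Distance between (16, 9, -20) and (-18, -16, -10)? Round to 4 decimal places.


d = sqrt((-18-16)^2 + (-16-9)^2 + (-10--20)^2) = 43.3705

43.3705


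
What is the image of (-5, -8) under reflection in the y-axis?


Reflection across y-axis: (x, y) -> (-x, y)
(-5, -8) -> (5, -8)

(5, -8)


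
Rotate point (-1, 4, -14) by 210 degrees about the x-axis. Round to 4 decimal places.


x' = -1
y' = 4*cos(210) - -14*sin(210) = -10.4641
z' = 4*sin(210) + -14*cos(210) = 10.1244

(-1, -10.4641, 10.1244)


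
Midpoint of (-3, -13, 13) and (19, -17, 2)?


Midpoint = ((-3+19)/2, (-13+-17)/2, (13+2)/2) = (8, -15, 7.5)

(8, -15, 7.5)


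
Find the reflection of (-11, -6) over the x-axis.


Reflection across x-axis: (x, y) -> (x, -y)
(-11, -6) -> (-11, 6)

(-11, 6)


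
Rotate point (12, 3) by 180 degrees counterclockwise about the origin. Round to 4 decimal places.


x' = 12*cos(180) - 3*sin(180) = -12
y' = 12*sin(180) + 3*cos(180) = -3

(-12, -3)


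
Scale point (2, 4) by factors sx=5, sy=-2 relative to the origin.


Scaling: (x*sx, y*sy) = (2*5, 4*-2) = (10, -8)

(10, -8)


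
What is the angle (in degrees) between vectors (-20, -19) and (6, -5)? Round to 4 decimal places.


dot = -20*6 + -19*-5 = -25
|u| = 27.5862, |v| = 7.8102
cos(angle) = -0.116
angle = 96.6632 degrees

96.6632 degrees


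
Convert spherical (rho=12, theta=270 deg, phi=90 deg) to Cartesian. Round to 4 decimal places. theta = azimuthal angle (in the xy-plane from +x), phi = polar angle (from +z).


x = 12 * sin(90) * cos(270) = 0
y = 12 * sin(90) * sin(270) = -12
z = 12 * cos(90) = 0

(0, -12, 0)


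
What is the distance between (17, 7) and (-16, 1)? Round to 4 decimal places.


d = sqrt((-16-17)^2 + (1-7)^2) = 33.541

33.541


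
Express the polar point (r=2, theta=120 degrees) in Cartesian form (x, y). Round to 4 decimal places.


x = 2 * cos(120) = -1
y = 2 * sin(120) = 1.7321

(-1, 1.7321)


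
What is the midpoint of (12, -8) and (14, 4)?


Midpoint = ((12+14)/2, (-8+4)/2) = (13, -2)

(13, -2)


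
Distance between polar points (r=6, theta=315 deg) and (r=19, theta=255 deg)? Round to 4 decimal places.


d = sqrt(r1^2 + r2^2 - 2*r1*r2*cos(t2-t1))
d = sqrt(6^2 + 19^2 - 2*6*19*cos(255-315)) = 16.8226

16.8226


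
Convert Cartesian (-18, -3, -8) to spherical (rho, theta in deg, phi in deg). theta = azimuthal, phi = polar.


rho = sqrt((-18)^2 + (-3)^2 + (-8)^2) = 19.9249
theta = atan2(-3, -18) = 189.4623 deg
phi = acos(-8/19.9249) = 113.6725 deg

rho = 19.9249, theta = 189.4623 deg, phi = 113.6725 deg


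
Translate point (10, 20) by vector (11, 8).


Translation: (x+dx, y+dy) = (10+11, 20+8) = (21, 28)

(21, 28)


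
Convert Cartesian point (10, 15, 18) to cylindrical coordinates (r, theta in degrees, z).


r = sqrt(10^2 + 15^2) = 18.0278
theta = atan2(15, 10) = 56.3099 deg
z = 18

r = 18.0278, theta = 56.3099 deg, z = 18


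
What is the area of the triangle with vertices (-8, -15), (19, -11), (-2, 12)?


Area = |x1(y2-y3) + x2(y3-y1) + x3(y1-y2)| / 2
= |-8*(-11-12) + 19*(12--15) + -2*(-15--11)| / 2
= 352.5

352.5


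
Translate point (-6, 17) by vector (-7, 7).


Translation: (x+dx, y+dy) = (-6+-7, 17+7) = (-13, 24)

(-13, 24)


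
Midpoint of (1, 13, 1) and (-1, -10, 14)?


Midpoint = ((1+-1)/2, (13+-10)/2, (1+14)/2) = (0, 1.5, 7.5)

(0, 1.5, 7.5)


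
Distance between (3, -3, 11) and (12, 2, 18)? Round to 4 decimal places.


d = sqrt((12-3)^2 + (2--3)^2 + (18-11)^2) = 12.4499

12.4499


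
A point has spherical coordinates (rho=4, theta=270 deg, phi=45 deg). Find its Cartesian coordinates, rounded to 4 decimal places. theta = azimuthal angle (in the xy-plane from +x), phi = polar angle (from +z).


x = 4 * sin(45) * cos(270) = 0
y = 4 * sin(45) * sin(270) = -2.8284
z = 4 * cos(45) = 2.8284

(0, -2.8284, 2.8284)


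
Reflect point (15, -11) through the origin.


Reflection through origin: (x, y) -> (-x, -y)
(15, -11) -> (-15, 11)

(-15, 11)


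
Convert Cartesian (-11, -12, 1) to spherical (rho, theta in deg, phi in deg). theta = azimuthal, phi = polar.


rho = sqrt((-11)^2 + (-12)^2 + 1^2) = 16.3095
theta = atan2(-12, -11) = 227.4896 deg
phi = acos(1/16.3095) = 86.4848 deg

rho = 16.3095, theta = 227.4896 deg, phi = 86.4848 deg


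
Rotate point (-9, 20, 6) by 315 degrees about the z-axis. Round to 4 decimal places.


x' = -9*cos(315) - 20*sin(315) = 7.7782
y' = -9*sin(315) + 20*cos(315) = 20.5061
z' = 6

(7.7782, 20.5061, 6)


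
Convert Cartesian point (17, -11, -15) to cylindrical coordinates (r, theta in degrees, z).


r = sqrt(17^2 + (-11)^2) = 20.2485
theta = atan2(-11, 17) = 327.0948 deg
z = -15

r = 20.2485, theta = 327.0948 deg, z = -15


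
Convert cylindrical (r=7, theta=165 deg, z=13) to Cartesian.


x = 7 * cos(165) = -6.7615
y = 7 * sin(165) = 1.8117
z = 13

(-6.7615, 1.8117, 13)


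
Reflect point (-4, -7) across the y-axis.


Reflection across y-axis: (x, y) -> (-x, y)
(-4, -7) -> (4, -7)

(4, -7)


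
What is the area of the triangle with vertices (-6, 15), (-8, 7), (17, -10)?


Area = |x1(y2-y3) + x2(y3-y1) + x3(y1-y2)| / 2
= |-6*(7--10) + -8*(-10-15) + 17*(15-7)| / 2
= 117

117


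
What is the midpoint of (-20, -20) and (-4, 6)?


Midpoint = ((-20+-4)/2, (-20+6)/2) = (-12, -7)

(-12, -7)


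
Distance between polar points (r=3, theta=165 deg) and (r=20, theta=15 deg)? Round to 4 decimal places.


d = sqrt(r1^2 + r2^2 - 2*r1*r2*cos(t2-t1))
d = sqrt(3^2 + 20^2 - 2*3*20*cos(15-165)) = 22.6478

22.6478


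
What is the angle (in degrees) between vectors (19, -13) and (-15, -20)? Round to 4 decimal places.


dot = 19*-15 + -13*-20 = -25
|u| = 23.0217, |v| = 25
cos(angle) = -0.0434
angle = 92.4896 degrees

92.4896 degrees


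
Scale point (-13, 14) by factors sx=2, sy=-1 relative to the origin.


Scaling: (x*sx, y*sy) = (-13*2, 14*-1) = (-26, -14)

(-26, -14)


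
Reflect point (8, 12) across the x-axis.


Reflection across x-axis: (x, y) -> (x, -y)
(8, 12) -> (8, -12)

(8, -12)


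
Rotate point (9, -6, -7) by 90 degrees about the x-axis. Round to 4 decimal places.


x' = 9
y' = -6*cos(90) - -7*sin(90) = 7
z' = -6*sin(90) + -7*cos(90) = -6

(9, 7, -6)


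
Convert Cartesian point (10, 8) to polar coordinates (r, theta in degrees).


r = sqrt(10^2 + 8^2) = 12.8062
theta = atan2(8, 10) = 38.6598 degrees

r = 12.8062, theta = 38.6598 degrees


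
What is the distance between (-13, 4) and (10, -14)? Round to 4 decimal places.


d = sqrt((10--13)^2 + (-14-4)^2) = 29.2062

29.2062


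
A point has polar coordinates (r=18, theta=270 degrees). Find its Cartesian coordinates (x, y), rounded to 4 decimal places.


x = 18 * cos(270) = 0
y = 18 * sin(270) = -18

(0, -18)


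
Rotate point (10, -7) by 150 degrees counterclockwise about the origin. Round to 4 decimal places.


x' = 10*cos(150) - -7*sin(150) = -5.1603
y' = 10*sin(150) + -7*cos(150) = 11.0622

(-5.1603, 11.0622)


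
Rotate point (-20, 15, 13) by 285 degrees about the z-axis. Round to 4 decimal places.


x' = -20*cos(285) - 15*sin(285) = 9.3125
y' = -20*sin(285) + 15*cos(285) = 23.2008
z' = 13

(9.3125, 23.2008, 13)


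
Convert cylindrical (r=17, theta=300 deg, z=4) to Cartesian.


x = 17 * cos(300) = 8.5
y = 17 * sin(300) = -14.7224
z = 4

(8.5, -14.7224, 4)


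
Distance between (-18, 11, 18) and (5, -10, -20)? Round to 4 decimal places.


d = sqrt((5--18)^2 + (-10-11)^2 + (-20-18)^2) = 49.1325

49.1325


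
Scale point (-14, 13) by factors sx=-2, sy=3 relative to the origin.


Scaling: (x*sx, y*sy) = (-14*-2, 13*3) = (28, 39)

(28, 39)


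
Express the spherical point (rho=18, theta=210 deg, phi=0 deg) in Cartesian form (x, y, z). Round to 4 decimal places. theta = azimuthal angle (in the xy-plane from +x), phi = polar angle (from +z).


x = 18 * sin(0) * cos(210) = 0
y = 18 * sin(0) * sin(210) = 0
z = 18 * cos(0) = 18

(0, 0, 18)


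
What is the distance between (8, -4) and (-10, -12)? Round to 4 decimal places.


d = sqrt((-10-8)^2 + (-12--4)^2) = 19.6977

19.6977


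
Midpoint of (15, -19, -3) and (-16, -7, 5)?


Midpoint = ((15+-16)/2, (-19+-7)/2, (-3+5)/2) = (-0.5, -13, 1)

(-0.5, -13, 1)


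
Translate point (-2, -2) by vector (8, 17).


Translation: (x+dx, y+dy) = (-2+8, -2+17) = (6, 15)

(6, 15)


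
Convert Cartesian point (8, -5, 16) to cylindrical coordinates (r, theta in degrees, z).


r = sqrt(8^2 + (-5)^2) = 9.434
theta = atan2(-5, 8) = 327.9946 deg
z = 16

r = 9.434, theta = 327.9946 deg, z = 16


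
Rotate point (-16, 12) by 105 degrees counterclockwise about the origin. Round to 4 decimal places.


x' = -16*cos(105) - 12*sin(105) = -7.45
y' = -16*sin(105) + 12*cos(105) = -18.5606

(-7.45, -18.5606)


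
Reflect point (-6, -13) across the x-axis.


Reflection across x-axis: (x, y) -> (x, -y)
(-6, -13) -> (-6, 13)

(-6, 13)


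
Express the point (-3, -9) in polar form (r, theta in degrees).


r = sqrt((-3)^2 + (-9)^2) = 9.4868
theta = atan2(-9, -3) = 251.5651 degrees

r = 9.4868, theta = 251.5651 degrees


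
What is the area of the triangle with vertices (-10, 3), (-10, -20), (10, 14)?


Area = |x1(y2-y3) + x2(y3-y1) + x3(y1-y2)| / 2
= |-10*(-20-14) + -10*(14-3) + 10*(3--20)| / 2
= 230

230


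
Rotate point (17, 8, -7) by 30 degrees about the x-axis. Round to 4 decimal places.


x' = 17
y' = 8*cos(30) - -7*sin(30) = 10.4282
z' = 8*sin(30) + -7*cos(30) = -2.0622

(17, 10.4282, -2.0622)


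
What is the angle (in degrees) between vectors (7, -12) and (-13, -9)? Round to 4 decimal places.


dot = 7*-13 + -12*-9 = 17
|u| = 13.8924, |v| = 15.8114
cos(angle) = 0.0774
angle = 85.5613 degrees

85.5613 degrees


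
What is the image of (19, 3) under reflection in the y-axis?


Reflection across y-axis: (x, y) -> (-x, y)
(19, 3) -> (-19, 3)

(-19, 3)


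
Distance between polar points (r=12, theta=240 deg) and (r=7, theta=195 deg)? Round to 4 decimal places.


d = sqrt(r1^2 + r2^2 - 2*r1*r2*cos(t2-t1))
d = sqrt(12^2 + 7^2 - 2*12*7*cos(195-240)) = 8.6143

8.6143


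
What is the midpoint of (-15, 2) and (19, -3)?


Midpoint = ((-15+19)/2, (2+-3)/2) = (2, -0.5)

(2, -0.5)


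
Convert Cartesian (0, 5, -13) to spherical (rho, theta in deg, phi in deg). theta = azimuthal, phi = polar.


rho = sqrt(0^2 + 5^2 + (-13)^2) = 13.9284
theta = atan2(5, 0) = 90 deg
phi = acos(-13/13.9284) = 158.9625 deg

rho = 13.9284, theta = 90 deg, phi = 158.9625 deg


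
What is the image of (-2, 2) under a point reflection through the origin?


Reflection through origin: (x, y) -> (-x, -y)
(-2, 2) -> (2, -2)

(2, -2)


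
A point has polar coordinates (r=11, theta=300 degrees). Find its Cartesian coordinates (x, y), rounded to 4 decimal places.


x = 11 * cos(300) = 5.5
y = 11 * sin(300) = -9.5263

(5.5, -9.5263)


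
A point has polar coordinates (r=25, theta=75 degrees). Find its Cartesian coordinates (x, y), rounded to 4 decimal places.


x = 25 * cos(75) = 6.4705
y = 25 * sin(75) = 24.1481

(6.4705, 24.1481)


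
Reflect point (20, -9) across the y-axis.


Reflection across y-axis: (x, y) -> (-x, y)
(20, -9) -> (-20, -9)

(-20, -9)


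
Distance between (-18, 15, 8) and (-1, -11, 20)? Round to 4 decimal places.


d = sqrt((-1--18)^2 + (-11-15)^2 + (20-8)^2) = 33.3017

33.3017


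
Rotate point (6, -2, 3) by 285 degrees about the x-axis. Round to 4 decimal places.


x' = 6
y' = -2*cos(285) - 3*sin(285) = 2.3801
z' = -2*sin(285) + 3*cos(285) = 2.7083

(6, 2.3801, 2.7083)


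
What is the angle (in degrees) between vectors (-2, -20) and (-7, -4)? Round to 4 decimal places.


dot = -2*-7 + -20*-4 = 94
|u| = 20.0998, |v| = 8.0623
cos(angle) = 0.5801
angle = 54.5445 degrees

54.5445 degrees


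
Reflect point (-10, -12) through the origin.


Reflection through origin: (x, y) -> (-x, -y)
(-10, -12) -> (10, 12)

(10, 12)


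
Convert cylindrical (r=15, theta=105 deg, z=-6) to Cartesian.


x = 15 * cos(105) = -3.8823
y = 15 * sin(105) = 14.4889
z = -6

(-3.8823, 14.4889, -6)


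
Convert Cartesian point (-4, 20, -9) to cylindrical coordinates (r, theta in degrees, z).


r = sqrt((-4)^2 + 20^2) = 20.3961
theta = atan2(20, -4) = 101.3099 deg
z = -9

r = 20.3961, theta = 101.3099 deg, z = -9


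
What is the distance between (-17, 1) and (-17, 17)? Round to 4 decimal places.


d = sqrt((-17--17)^2 + (17-1)^2) = 16

16


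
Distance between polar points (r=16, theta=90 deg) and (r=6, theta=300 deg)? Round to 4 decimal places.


d = sqrt(r1^2 + r2^2 - 2*r1*r2*cos(t2-t1))
d = sqrt(16^2 + 6^2 - 2*16*6*cos(300-90)) = 21.4074

21.4074


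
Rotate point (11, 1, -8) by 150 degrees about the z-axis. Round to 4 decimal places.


x' = 11*cos(150) - 1*sin(150) = -10.0263
y' = 11*sin(150) + 1*cos(150) = 4.634
z' = -8

(-10.0263, 4.634, -8)


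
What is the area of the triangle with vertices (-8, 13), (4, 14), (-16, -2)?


Area = |x1(y2-y3) + x2(y3-y1) + x3(y1-y2)| / 2
= |-8*(14--2) + 4*(-2-13) + -16*(13-14)| / 2
= 86

86


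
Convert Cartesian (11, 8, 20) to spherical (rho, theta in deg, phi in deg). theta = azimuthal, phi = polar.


rho = sqrt(11^2 + 8^2 + 20^2) = 24.1868
theta = atan2(8, 11) = 36.0274 deg
phi = acos(20/24.1868) = 34.2186 deg

rho = 24.1868, theta = 36.0274 deg, phi = 34.2186 deg


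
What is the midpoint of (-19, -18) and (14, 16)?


Midpoint = ((-19+14)/2, (-18+16)/2) = (-2.5, -1)

(-2.5, -1)


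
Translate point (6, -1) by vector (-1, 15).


Translation: (x+dx, y+dy) = (6+-1, -1+15) = (5, 14)

(5, 14)


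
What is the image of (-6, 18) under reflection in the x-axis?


Reflection across x-axis: (x, y) -> (x, -y)
(-6, 18) -> (-6, -18)

(-6, -18)


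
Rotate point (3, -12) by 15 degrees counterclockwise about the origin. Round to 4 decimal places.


x' = 3*cos(15) - -12*sin(15) = 6.0036
y' = 3*sin(15) + -12*cos(15) = -10.8147

(6.0036, -10.8147)


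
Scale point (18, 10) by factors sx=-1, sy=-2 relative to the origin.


Scaling: (x*sx, y*sy) = (18*-1, 10*-2) = (-18, -20)

(-18, -20)


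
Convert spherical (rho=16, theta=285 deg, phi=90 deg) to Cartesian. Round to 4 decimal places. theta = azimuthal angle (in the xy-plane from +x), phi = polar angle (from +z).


x = 16 * sin(90) * cos(285) = 4.1411
y = 16 * sin(90) * sin(285) = -15.4548
z = 16 * cos(90) = 0

(4.1411, -15.4548, 0)


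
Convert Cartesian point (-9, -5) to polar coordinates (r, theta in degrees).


r = sqrt((-9)^2 + (-5)^2) = 10.2956
theta = atan2(-5, -9) = 209.0546 degrees

r = 10.2956, theta = 209.0546 degrees


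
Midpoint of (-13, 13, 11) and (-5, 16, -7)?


Midpoint = ((-13+-5)/2, (13+16)/2, (11+-7)/2) = (-9, 14.5, 2)

(-9, 14.5, 2)


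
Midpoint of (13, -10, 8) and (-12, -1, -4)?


Midpoint = ((13+-12)/2, (-10+-1)/2, (8+-4)/2) = (0.5, -5.5, 2)

(0.5, -5.5, 2)


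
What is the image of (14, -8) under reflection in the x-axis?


Reflection across x-axis: (x, y) -> (x, -y)
(14, -8) -> (14, 8)

(14, 8)


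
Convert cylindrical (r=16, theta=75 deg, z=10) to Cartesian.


x = 16 * cos(75) = 4.1411
y = 16 * sin(75) = 15.4548
z = 10

(4.1411, 15.4548, 10)


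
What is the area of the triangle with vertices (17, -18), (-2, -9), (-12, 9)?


Area = |x1(y2-y3) + x2(y3-y1) + x3(y1-y2)| / 2
= |17*(-9-9) + -2*(9--18) + -12*(-18--9)| / 2
= 126

126


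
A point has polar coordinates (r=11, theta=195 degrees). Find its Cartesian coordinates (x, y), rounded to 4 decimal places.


x = 11 * cos(195) = -10.6252
y = 11 * sin(195) = -2.847

(-10.6252, -2.847)


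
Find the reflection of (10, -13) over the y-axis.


Reflection across y-axis: (x, y) -> (-x, y)
(10, -13) -> (-10, -13)

(-10, -13)


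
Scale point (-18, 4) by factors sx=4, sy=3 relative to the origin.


Scaling: (x*sx, y*sy) = (-18*4, 4*3) = (-72, 12)

(-72, 12)


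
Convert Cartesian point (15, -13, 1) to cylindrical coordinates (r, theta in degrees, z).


r = sqrt(15^2 + (-13)^2) = 19.8494
theta = atan2(-13, 15) = 319.0856 deg
z = 1

r = 19.8494, theta = 319.0856 deg, z = 1


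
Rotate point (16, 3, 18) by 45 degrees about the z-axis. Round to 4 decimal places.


x' = 16*cos(45) - 3*sin(45) = 9.1924
y' = 16*sin(45) + 3*cos(45) = 13.435
z' = 18

(9.1924, 13.435, 18)


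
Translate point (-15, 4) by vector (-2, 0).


Translation: (x+dx, y+dy) = (-15+-2, 4+0) = (-17, 4)

(-17, 4)


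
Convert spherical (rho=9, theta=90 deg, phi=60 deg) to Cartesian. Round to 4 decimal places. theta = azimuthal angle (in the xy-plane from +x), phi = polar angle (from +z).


x = 9 * sin(60) * cos(90) = 0
y = 9 * sin(60) * sin(90) = 7.7942
z = 9 * cos(60) = 4.5

(0, 7.7942, 4.5)


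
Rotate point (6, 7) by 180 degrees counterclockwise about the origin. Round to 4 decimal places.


x' = 6*cos(180) - 7*sin(180) = -6
y' = 6*sin(180) + 7*cos(180) = -7

(-6, -7)


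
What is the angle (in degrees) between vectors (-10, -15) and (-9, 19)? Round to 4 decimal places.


dot = -10*-9 + -15*19 = -195
|u| = 18.0278, |v| = 21.0238
cos(angle) = -0.5145
angle = 120.9638 degrees

120.9638 degrees


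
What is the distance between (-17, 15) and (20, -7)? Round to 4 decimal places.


d = sqrt((20--17)^2 + (-7-15)^2) = 43.0465

43.0465


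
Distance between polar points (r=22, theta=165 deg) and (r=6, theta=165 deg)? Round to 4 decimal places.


d = sqrt(r1^2 + r2^2 - 2*r1*r2*cos(t2-t1))
d = sqrt(22^2 + 6^2 - 2*22*6*cos(165-165)) = 16

16
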